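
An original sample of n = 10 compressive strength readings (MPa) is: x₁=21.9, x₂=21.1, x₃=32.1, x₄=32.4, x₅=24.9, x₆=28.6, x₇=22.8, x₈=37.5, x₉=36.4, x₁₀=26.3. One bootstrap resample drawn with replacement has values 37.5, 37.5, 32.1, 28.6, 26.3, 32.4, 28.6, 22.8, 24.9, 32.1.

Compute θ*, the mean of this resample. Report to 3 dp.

Mean = (37.5 + 37.5 + 32.1 + 28.6 + 26.3 + 32.4 + 28.6 + 22.8 + 24.9 + 32.1) / 10 = 302.80 / 10 = 30.280

θ* = 30.280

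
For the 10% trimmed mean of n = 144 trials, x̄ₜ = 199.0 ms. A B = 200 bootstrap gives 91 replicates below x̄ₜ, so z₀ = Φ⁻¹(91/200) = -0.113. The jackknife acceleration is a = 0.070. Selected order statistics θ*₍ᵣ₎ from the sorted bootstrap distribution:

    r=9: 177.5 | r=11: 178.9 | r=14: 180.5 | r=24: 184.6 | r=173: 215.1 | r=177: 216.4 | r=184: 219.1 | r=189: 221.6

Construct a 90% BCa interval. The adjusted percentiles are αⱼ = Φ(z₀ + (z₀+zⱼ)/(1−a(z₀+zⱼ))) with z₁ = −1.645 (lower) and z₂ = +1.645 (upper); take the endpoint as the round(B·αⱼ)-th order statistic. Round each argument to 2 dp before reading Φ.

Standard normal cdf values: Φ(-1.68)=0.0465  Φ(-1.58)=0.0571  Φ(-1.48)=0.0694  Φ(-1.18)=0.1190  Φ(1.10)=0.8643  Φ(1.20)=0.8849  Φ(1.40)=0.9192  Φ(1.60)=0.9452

Lower: z₀ + z₁ = -0.113 + (-1.645) = -1.758; 1 − a(z₀+z₁) = 1 − (0.070)(-1.758) = 1.1231; argument = -0.113 + (-1.758)/1.1231 = -1.6784 → -1.68.
α₁ = Φ(-1.68) = 0.0465; rank = round(200 × 0.0465) = 9; θ*₍9₎ = 177.5.
Upper: z₀ + z₂ = 1.532; 1 − a(z₀+z₂) = 0.8928; argument = 1.6030 → 1.60; α₂ = 0.9452; rank = 189; θ*₍189₎ = 221.6.

(177.5, 221.6)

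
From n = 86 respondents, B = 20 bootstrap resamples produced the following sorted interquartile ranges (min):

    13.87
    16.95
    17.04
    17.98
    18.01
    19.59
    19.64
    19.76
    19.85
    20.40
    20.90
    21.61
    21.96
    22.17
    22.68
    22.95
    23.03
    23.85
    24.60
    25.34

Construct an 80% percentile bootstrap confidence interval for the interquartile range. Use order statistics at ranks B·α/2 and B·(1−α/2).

α = 0.20; lower rank = 20 × 0.100 = 2; upper rank = 20 × 0.900 = 18.
The 2nd smallest replicate is 16.95; the 18th is 23.85.

(16.95, 23.85)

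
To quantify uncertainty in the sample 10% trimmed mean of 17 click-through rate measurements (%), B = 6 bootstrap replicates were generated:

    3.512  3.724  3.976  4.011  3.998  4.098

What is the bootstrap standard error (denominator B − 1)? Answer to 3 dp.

SE* = 0.222

Bootstrap SE is the standard deviation of the 6 replicate 10% trimmed means.
Mean of replicates: (3.512 + 3.724 + 3.976 + 4.011 + 3.998 + 4.098) / 6 = 23.3190 / 6 = 3.8865
Sum of squared deviations: (−0.3745)² + (−0.1625)² + (+0.0895)² + (+0.1245)² + (+0.1115)² + (+0.2115)² = 0.2473
Variance = 0.2473 / 5 = 0.0495
SE* = √0.0495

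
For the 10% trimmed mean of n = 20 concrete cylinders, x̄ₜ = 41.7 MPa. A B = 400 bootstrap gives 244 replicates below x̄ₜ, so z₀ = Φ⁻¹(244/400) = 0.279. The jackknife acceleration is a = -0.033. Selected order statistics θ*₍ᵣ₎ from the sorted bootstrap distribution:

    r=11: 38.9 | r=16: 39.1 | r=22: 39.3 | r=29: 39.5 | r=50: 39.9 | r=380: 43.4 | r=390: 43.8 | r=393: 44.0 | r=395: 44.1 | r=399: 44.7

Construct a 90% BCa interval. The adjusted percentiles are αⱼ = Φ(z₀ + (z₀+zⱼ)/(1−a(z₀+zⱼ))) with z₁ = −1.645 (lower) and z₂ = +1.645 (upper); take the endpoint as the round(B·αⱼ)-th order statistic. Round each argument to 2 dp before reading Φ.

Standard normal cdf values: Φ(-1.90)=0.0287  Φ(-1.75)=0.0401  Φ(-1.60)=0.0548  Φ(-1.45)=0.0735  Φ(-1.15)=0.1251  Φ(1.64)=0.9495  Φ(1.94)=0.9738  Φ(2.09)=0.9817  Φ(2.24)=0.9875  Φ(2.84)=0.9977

(39.9, 44.0)

Lower: z₀ + z₁ = 0.279 + (-1.645) = -1.366; 1 − a(z₀+z₁) = 1 − (-0.033)(-1.366) = 0.9549; argument = 0.279 + (-1.366)/0.9549 = -1.1515 → -1.15.
α₁ = Φ(-1.15) = 0.1251; rank = round(400 × 0.1251) = 50; θ*₍50₎ = 39.9.
Upper: z₀ + z₂ = 1.924; 1 − a(z₀+z₂) = 1.0635; argument = 2.0881 → 2.09; α₂ = 0.9817; rank = 393; θ*₍393₎ = 44.0.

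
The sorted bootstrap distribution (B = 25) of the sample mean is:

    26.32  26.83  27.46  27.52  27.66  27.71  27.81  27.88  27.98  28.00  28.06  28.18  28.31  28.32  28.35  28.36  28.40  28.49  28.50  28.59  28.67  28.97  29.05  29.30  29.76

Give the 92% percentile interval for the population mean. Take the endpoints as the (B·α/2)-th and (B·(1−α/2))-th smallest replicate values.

α = 0.08; lower rank = 25 × 0.040 = 1; upper rank = 25 × 0.960 = 24.
The 1st smallest replicate is 26.32; the 24th is 29.30.

(26.32, 29.30)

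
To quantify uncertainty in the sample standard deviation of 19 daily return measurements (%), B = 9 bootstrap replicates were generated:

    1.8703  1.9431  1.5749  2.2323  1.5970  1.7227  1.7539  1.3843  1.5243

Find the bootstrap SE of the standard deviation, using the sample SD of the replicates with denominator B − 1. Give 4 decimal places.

SE* = 0.2553

Bootstrap SE is the standard deviation of the 9 replicate standard deviations.
Mean of replicates: (1.8703 + 1.9431 + 1.5749 + 2.2323 + 1.5970 + 1.7227 + 1.7539 + 1.3843 + 1.5243) / 9 = 15.60280 / 9 = 1.73364
Sum of squared deviations: (+0.13666)² + (+0.20946)² + (−0.15874)² + (+0.49866)² + (−0.13664)² + (−0.01094)² + (+0.02026)² + (−0.34934)² + (−0.20934)² = 0.52147
Variance = 0.52147 / 8 = 0.06518
SE* = √0.06518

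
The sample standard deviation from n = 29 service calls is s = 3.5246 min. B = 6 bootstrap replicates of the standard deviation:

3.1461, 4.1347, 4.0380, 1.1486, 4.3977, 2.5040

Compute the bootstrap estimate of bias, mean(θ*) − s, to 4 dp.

mean(θ*) = (3.1461 + 4.1347 + 4.0380 + 1.1486 + 4.3977 + 2.5040) / 6 = 3.22818
bias = 3.22818 − 3.5246

bias = −0.2964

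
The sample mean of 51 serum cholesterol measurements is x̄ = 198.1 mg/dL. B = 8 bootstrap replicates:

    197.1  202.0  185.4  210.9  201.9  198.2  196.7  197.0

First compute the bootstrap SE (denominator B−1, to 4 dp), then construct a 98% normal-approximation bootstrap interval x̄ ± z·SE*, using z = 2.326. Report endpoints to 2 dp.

Mean of replicates = 198.6500; sum of squared deviations = 356.5400; SE* = √(356.5400/7) = 7.1368
Margin = 2.326 × 7.1368 = 16.600
Interval: 198.1 ± 16.600

(181.50, 214.70)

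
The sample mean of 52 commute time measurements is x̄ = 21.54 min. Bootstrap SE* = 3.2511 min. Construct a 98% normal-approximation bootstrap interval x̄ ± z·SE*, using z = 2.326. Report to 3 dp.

Margin = 2.326 × 3.2511 = 7.5621
Interval: 21.54 ± 7.5621

(13.978, 29.102)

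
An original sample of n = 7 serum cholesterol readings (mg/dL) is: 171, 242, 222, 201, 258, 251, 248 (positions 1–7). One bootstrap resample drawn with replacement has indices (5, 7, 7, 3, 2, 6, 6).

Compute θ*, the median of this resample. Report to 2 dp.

Resample values: 258, 248, 248, 222, 242, 251, 251.
Sorted: 222, 242, 248, 248, 251, 251, 258
Median = middle value = 248.00

θ* = 248.00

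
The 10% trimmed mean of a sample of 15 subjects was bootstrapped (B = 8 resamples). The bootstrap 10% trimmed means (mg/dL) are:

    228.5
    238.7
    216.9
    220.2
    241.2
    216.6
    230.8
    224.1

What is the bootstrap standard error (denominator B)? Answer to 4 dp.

SE* = 8.8028

Bootstrap SE is the standard deviation of the 8 replicate 10% trimmed means.
Mean of replicates: (228.5 + 238.7 + 216.9 + 220.2 + 241.2 + 216.6 + 230.8 + 224.1) / 8 = 1817.00000 / 8 = 227.12500
Sum of squared deviations: (+1.37500)² + (+11.57500)² + (−10.22500)² + (−6.92500)² + (+14.07500)² + (−10.52500)² + (+3.67500)² + (−3.02500)² = 619.91500
Variance = 619.91500 / 8 = 77.48937
SE* = √77.48937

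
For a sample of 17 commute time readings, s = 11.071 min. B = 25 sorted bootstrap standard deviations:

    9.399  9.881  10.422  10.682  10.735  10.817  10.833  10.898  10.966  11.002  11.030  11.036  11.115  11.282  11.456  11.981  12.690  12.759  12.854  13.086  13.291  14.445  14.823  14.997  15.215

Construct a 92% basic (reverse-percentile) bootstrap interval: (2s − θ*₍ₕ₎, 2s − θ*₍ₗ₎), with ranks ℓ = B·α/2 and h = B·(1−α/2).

Percentile endpoints at ranks 1 and 24: θ*₍1₎ = 9.399, θ*₍24₎ = 14.997.
Basic interval reflects these around s:
  lower = 2 × 11.071 − 14.997 = 7.145
  upper = 2 × 11.071 − 9.399 = 12.743

(7.145, 12.743)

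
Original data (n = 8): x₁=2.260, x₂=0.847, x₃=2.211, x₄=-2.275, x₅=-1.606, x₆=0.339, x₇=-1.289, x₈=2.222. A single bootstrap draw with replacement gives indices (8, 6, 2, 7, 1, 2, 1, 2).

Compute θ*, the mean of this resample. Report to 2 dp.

Resample values: 2.222, 0.339, 0.847, -1.289, 2.260, 0.847, 2.260, 0.847.
Mean = (2.222 + 0.339 + 0.847 + (-1.289) + 2.260 + 0.847 + 2.260 + 0.847) / 8 = 8.3330 / 8 = 1.04

θ* = 1.04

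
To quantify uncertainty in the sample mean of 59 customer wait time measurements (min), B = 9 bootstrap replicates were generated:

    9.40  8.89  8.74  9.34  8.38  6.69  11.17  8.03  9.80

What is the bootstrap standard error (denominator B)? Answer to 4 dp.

Bootstrap SE is the standard deviation of the 9 replicate means.
Mean of replicates: (9.40 + 8.89 + 8.74 + 9.34 + 8.38 + 6.69 + 11.17 + 8.03 + 9.80) / 9 = 80.44000 / 9 = 8.93778
Sum of squared deviations: (+0.46222)² + (−0.04778)² + (−0.19778)² + (+0.40222)² + (−0.55778)² + (−2.24778)² + (+2.23222)² + (−0.90778)² + (+0.86222)² = 12.33076
Variance = 12.33076 / 9 = 1.37008
SE* = √1.37008

SE* = 1.1705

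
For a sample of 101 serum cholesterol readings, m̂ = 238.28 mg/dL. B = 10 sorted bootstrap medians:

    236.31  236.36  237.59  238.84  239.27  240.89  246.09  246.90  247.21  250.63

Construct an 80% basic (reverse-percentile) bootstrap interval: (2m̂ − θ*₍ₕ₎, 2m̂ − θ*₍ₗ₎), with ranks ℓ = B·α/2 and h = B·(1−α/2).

Percentile endpoints at ranks 1 and 9: θ*₍1₎ = 236.31, θ*₍9₎ = 247.21.
Basic interval reflects these around m̂:
  lower = 2 × 238.28 − 247.21 = 229.35
  upper = 2 × 238.28 − 236.31 = 240.25

(229.35, 240.25)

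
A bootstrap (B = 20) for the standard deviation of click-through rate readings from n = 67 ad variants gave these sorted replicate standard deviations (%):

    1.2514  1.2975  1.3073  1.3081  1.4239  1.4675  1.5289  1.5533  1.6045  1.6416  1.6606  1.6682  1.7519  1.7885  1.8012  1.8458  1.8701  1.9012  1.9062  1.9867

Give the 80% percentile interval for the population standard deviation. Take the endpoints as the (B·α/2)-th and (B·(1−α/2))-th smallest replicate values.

α = 0.20; lower rank = 20 × 0.100 = 2; upper rank = 20 × 0.900 = 18.
The 2nd smallest replicate is 1.2975; the 18th is 1.9012.

(1.2975, 1.9012)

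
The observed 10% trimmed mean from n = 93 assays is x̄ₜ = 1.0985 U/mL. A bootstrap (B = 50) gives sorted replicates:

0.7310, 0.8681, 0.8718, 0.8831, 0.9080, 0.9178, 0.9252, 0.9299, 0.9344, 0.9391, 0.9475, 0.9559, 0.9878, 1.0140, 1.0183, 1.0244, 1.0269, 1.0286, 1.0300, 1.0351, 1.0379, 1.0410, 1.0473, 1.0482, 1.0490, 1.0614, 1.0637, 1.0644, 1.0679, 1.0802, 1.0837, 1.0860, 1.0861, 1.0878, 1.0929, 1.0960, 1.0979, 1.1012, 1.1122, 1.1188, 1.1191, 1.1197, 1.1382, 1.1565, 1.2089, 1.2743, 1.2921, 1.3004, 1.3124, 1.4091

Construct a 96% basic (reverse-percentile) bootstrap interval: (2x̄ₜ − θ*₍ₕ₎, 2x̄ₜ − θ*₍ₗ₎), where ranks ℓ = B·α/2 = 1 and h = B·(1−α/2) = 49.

(0.8846, 1.4660)

Percentile endpoints at ranks 1 and 49: θ*₍1₎ = 0.7310, θ*₍49₎ = 1.3124.
Basic interval reflects these around x̄ₜ:
  lower = 2 × 1.0985 − 1.3124 = 0.8846
  upper = 2 × 1.0985 − 0.7310 = 1.4660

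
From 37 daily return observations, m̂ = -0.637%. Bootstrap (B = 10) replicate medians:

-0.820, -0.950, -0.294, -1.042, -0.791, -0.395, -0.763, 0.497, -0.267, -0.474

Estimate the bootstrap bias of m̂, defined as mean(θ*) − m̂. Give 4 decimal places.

mean(θ*) = ((-0.820) + (-0.950) + (-0.294) + (-1.042) + (-0.791) + (-0.395) + (-0.763) + 0.497 + (-0.267) + (-0.474)) / 10 = -0.52990
bias = -0.52990 − -0.637

bias = +0.1071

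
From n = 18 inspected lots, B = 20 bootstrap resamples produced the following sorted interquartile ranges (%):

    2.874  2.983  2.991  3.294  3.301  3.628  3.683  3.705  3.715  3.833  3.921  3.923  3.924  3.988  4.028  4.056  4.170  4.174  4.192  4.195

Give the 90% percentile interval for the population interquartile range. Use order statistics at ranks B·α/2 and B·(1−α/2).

(2.874, 4.192)

α = 0.10; lower rank = 20 × 0.050 = 1; upper rank = 20 × 0.950 = 19.
The 1st smallest replicate is 2.874; the 19th is 4.192.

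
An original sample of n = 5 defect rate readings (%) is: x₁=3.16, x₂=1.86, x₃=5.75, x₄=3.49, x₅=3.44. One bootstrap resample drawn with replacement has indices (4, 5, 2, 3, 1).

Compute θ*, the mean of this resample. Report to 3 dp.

θ* = 3.540

Resample values: 3.49, 3.44, 1.86, 5.75, 3.16.
Mean = (3.49 + 3.44 + 1.86 + 5.75 + 3.16) / 5 = 17.700 / 5 = 3.540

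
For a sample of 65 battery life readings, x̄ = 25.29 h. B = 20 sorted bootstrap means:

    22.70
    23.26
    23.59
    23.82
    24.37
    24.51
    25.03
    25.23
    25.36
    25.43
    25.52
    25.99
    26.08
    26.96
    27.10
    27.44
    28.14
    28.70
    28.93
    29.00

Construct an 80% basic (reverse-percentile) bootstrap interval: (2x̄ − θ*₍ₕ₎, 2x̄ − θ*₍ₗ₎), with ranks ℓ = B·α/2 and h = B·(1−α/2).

Percentile endpoints at ranks 2 and 18: θ*₍2₎ = 23.26, θ*₍18₎ = 28.70.
Basic interval reflects these around x̄:
  lower = 2 × 25.29 − 28.70 = 21.88
  upper = 2 × 25.29 − 23.26 = 27.32

(21.88, 27.32)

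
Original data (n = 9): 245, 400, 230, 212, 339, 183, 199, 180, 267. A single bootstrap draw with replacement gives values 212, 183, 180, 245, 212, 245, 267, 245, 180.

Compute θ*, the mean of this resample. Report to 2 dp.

θ* = 218.78

Mean = (212 + 183 + 180 + 245 + 212 + 245 + 267 + 245 + 180) / 9 = 1969.0 / 9 = 218.78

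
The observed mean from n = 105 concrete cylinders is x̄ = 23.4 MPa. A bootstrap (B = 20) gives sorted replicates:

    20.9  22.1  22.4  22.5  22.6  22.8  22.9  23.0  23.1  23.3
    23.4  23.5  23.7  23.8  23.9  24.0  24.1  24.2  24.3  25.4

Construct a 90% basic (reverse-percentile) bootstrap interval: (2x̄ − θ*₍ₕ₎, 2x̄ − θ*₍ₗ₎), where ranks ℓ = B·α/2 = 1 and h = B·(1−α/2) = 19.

(22.5, 25.9)

Percentile endpoints at ranks 1 and 19: θ*₍1₎ = 20.9, θ*₍19₎ = 24.3.
Basic interval reflects these around x̄:
  lower = 2 × 23.4 − 24.3 = 22.5
  upper = 2 × 23.4 − 20.9 = 25.9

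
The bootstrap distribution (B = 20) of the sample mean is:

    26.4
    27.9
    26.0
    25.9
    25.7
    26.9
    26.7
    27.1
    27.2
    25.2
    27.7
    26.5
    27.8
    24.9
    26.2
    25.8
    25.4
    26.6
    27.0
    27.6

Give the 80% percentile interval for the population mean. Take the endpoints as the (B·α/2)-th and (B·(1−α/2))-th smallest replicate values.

(25.2, 27.7)

Sorted replicates: 24.9, 25.2, 25.4, 25.7, 25.8, 25.9, 26.0, 26.2, 26.4, 26.5, 26.6, 26.7, 26.9, 27.0, 27.1, 27.2, 27.6, 27.7, 27.8, 27.9
α = 0.20; lower rank = 20 × 0.100 = 2; upper rank = 20 × 0.900 = 18.
The 2nd smallest replicate is 25.2; the 18th is 27.7.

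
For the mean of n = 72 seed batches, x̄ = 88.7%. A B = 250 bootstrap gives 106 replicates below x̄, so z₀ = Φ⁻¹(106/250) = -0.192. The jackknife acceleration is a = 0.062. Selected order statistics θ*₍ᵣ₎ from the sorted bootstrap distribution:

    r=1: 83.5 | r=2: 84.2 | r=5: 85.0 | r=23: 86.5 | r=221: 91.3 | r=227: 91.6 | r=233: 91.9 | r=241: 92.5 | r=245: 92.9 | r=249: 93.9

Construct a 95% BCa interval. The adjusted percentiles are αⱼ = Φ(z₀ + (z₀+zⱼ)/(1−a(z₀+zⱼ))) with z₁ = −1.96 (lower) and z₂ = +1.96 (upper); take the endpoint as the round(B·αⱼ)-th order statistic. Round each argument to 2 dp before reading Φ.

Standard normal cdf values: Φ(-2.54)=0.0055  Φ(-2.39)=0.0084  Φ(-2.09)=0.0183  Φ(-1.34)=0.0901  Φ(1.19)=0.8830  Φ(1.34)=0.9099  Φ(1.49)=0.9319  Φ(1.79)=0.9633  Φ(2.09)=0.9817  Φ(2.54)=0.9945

(85.0, 92.5)

Lower: z₀ + z₁ = -0.192 + (-1.960) = -2.152; 1 − a(z₀+z₁) = 1 − (0.062)(-2.152) = 1.1334; argument = -0.192 + (-2.152)/1.1334 = -2.0907 → -2.09.
α₁ = Φ(-2.09) = 0.0183; rank = round(250 × 0.0183) = 5; θ*₍5₎ = 85.0.
Upper: z₀ + z₂ = 1.768; 1 − a(z₀+z₂) = 0.8904; argument = 1.7937 → 1.79; α₂ = 0.9633; rank = 241; θ*₍241₎ = 92.5.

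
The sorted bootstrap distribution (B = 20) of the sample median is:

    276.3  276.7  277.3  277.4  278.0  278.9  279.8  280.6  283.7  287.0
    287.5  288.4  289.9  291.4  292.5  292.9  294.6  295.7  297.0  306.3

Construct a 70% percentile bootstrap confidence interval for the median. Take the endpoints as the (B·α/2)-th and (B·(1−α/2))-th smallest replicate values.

(277.3, 294.6)

α = 0.30; lower rank = 20 × 0.150 = 3; upper rank = 20 × 0.850 = 17.
The 3rd smallest replicate is 277.3; the 17th is 294.6.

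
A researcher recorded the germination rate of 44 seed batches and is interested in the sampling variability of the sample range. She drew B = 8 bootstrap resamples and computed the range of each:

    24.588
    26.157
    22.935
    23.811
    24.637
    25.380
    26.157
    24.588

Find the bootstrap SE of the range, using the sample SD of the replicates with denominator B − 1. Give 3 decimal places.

SE* = 1.108

Bootstrap SE is the standard deviation of the 8 replicate ranges.
Mean of replicates: (24.588 + 26.157 + 22.935 + 23.811 + 24.637 + 25.380 + 26.157 + 24.588) / 8 = 198.2530 / 8 = 24.7816
Sum of squared deviations: (−0.1936)² + (+1.3754)² + (−1.8466)² + (−0.9706)² + (−0.1446)² + (+0.5984)² + (+1.3754)² + (−0.1936)² = 8.5894
Variance = 8.5894 / 7 = 1.2271
SE* = √1.2271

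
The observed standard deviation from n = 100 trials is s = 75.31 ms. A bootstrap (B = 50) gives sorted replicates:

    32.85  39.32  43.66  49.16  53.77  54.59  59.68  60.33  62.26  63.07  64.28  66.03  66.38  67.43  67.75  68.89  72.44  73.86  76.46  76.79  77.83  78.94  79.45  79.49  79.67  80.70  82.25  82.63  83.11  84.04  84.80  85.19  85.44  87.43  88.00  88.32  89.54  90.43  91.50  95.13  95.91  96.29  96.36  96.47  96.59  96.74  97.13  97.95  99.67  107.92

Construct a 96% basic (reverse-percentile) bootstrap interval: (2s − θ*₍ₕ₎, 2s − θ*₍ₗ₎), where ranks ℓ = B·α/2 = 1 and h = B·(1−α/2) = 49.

(50.95, 117.77)

Percentile endpoints at ranks 1 and 49: θ*₍1₎ = 32.85, θ*₍49₎ = 99.67.
Basic interval reflects these around s:
  lower = 2 × 75.31 − 99.67 = 50.95
  upper = 2 × 75.31 − 32.85 = 117.77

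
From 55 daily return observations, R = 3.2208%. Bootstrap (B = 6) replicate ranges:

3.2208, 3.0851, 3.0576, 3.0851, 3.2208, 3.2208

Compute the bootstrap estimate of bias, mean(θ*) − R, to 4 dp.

mean(θ*) = (3.2208 + 3.0851 + 3.0576 + 3.0851 + 3.2208 + 3.2208) / 6 = 3.14837
bias = 3.14837 − 3.2208

bias = −0.0724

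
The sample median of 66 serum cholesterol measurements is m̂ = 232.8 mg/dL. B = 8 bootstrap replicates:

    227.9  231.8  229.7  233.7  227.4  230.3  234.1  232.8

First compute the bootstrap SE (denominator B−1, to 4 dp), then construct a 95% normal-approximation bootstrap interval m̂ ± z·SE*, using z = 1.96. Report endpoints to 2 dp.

Mean of replicates = 230.9625; sum of squared deviations = 45.5187; SE* = √(45.5187/7) = 2.5500
Margin = 1.96 × 2.5500 = 4.998
Interval: 232.8 ± 4.998

(227.80, 237.80)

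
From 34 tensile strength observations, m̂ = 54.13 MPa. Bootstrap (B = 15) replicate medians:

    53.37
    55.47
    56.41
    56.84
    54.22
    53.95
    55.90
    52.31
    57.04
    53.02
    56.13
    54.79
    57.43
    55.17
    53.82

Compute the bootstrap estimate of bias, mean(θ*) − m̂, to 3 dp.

bias = +0.928

mean(θ*) = (53.37 + 55.47 + 56.41 + 56.84 + 54.22 + 53.95 + 55.90 + 52.31 + 57.04 + 53.02 + 56.13 + 54.79 + 57.43 + 55.17 + 53.82) / 15 = 55.0580
bias = 55.0580 − 54.13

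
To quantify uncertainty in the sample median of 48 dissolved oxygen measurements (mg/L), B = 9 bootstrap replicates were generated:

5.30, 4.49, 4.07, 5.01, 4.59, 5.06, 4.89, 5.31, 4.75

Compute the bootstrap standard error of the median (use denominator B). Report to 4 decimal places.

SE* = 0.3797

Bootstrap SE is the standard deviation of the 9 replicate medians.
Mean of replicates: (5.30 + 4.49 + 4.07 + 5.01 + 4.59 + 5.06 + 4.89 + 5.31 + 4.75) / 9 = 43.47000 / 9 = 4.83000
Sum of squared deviations: (+0.47000)² + (−0.34000)² + (−0.76000)² + (+0.18000)² + (−0.24000)² + (+0.23000)² + (+0.06000)² + (+0.48000)² + (−0.08000)² = 1.29740
Variance = 1.29740 / 9 = 0.14416
SE* = √0.14416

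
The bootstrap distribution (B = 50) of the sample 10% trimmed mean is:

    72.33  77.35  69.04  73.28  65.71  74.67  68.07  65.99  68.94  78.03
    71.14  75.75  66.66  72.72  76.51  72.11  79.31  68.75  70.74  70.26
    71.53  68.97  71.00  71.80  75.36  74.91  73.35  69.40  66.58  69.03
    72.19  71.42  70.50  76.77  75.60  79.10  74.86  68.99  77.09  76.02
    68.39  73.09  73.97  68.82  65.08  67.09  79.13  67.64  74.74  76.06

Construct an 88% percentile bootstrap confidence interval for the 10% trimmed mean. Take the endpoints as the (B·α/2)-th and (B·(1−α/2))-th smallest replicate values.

(65.99, 78.03)

Sorted replicates: 65.08, 65.71, 65.99, 66.58, 66.66, 67.09, 67.64, 68.07, 68.39, 68.75, 68.82, 68.94, 68.97, 68.99, 69.03, 69.04, 69.40, 70.26, 70.50, 70.74, 71.00, 71.14, 71.42, 71.53, 71.80, 72.11, 72.19, 72.33, 72.72, 73.09, 73.28, 73.35, 73.97, 74.67, 74.74, 74.86, 74.91, 75.36, 75.60, 75.75, 76.02, 76.06, 76.51, 76.77, 77.09, 77.35, 78.03, 79.10, 79.13, 79.31
α = 0.12; lower rank = 50 × 0.060 = 3; upper rank = 50 × 0.940 = 47.
The 3rd smallest replicate is 65.99; the 47th is 78.03.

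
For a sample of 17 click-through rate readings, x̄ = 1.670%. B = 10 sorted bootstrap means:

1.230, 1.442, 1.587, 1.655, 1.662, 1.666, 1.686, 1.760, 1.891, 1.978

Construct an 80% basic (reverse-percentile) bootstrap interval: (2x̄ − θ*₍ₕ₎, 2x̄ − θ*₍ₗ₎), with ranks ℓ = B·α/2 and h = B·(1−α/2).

(1.449, 2.110)

Percentile endpoints at ranks 1 and 9: θ*₍1₎ = 1.230, θ*₍9₎ = 1.891.
Basic interval reflects these around x̄:
  lower = 2 × 1.670 − 1.891 = 1.449
  upper = 2 × 1.670 − 1.230 = 2.110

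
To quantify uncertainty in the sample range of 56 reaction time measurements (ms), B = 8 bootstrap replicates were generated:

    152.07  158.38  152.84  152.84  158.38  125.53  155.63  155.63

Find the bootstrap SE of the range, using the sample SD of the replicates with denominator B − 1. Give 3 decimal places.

SE* = 10.738

Bootstrap SE is the standard deviation of the 8 replicate ranges.
Mean of replicates: (152.07 + 158.38 + 152.84 + 152.84 + 158.38 + 125.53 + 155.63 + 155.63) / 8 = 1211.3000 / 8 = 151.4125
Sum of squared deviations: (+0.6575)² + (+6.9675)² + (+1.4275)² + (+1.4275)² + (+6.9675)² + (−25.8825)² + (+4.2175)² + (+4.2175)² = 807.0783
Variance = 807.0783 / 7 = 115.2969
SE* = √115.2969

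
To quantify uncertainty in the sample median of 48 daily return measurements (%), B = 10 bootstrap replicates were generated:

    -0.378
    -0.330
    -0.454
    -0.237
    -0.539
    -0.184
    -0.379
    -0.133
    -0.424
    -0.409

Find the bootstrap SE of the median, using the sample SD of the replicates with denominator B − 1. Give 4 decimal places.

Bootstrap SE is the standard deviation of the 10 replicate medians.
Mean of replicates: ((-0.378) + (-0.330) + (-0.454) + (-0.237) + (-0.539) + (-0.184) + (-0.379) + (-0.133) + (-0.424) + (-0.409)) / 10 = -3.467000 / 10 = -0.346700
Sum of squared deviations: (−0.031300)² + (+0.016700)² + (−0.107300)² + (+0.109700)² + (−0.192300)² + (+0.162700)² + (−0.032300)² + (+0.213700)² + (−0.077300)² + (−0.062300)² = 0.144824
Variance = 0.144824 / 9 = 0.016092
SE* = √0.016092

SE* = 0.1269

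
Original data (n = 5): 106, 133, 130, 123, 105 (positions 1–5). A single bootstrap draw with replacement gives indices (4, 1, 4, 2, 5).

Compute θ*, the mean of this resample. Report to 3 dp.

Resample values: 123, 106, 123, 133, 105.
Mean = (123 + 106 + 123 + 133 + 105) / 5 = 590.0 / 5 = 118.000

θ* = 118.000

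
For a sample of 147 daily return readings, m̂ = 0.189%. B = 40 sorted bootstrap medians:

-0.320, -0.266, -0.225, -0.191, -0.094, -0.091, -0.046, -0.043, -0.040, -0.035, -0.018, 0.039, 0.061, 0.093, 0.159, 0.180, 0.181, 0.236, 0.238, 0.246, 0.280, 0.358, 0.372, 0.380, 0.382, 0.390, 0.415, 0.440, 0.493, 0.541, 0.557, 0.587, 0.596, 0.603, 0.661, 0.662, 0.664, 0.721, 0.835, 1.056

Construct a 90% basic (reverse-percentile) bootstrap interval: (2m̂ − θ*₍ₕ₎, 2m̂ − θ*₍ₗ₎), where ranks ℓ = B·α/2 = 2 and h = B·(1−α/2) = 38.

(-0.343, 0.644)

Percentile endpoints at ranks 2 and 38: θ*₍2₎ = -0.266, θ*₍38₎ = 0.721.
Basic interval reflects these around m̂:
  lower = 2 × 0.189 − 0.721 = -0.343
  upper = 2 × 0.189 − -0.266 = 0.644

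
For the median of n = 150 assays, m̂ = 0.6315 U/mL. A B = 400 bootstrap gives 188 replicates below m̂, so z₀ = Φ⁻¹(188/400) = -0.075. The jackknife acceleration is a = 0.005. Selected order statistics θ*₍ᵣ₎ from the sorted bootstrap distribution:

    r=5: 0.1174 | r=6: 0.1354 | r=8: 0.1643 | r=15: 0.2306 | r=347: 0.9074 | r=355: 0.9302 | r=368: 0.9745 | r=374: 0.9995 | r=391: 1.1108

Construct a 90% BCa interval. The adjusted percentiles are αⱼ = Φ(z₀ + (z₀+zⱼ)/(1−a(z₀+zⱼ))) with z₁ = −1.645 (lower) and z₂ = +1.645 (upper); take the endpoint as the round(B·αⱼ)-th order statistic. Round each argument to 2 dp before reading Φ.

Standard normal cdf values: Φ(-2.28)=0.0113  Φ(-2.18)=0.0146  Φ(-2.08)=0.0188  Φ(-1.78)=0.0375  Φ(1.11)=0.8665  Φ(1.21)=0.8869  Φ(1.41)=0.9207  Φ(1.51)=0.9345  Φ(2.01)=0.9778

(0.2306, 0.9995)

Lower: z₀ + z₁ = -0.075 + (-1.645) = -1.720; 1 − a(z₀+z₁) = 1 − (0.005)(-1.720) = 1.0086; argument = -0.075 + (-1.720)/1.0086 = -1.7803 → -1.78.
α₁ = Φ(-1.78) = 0.0375; rank = round(400 × 0.0375) = 15; θ*₍15₎ = 0.2306.
Upper: z₀ + z₂ = 1.570; 1 − a(z₀+z₂) = 0.9921; argument = 1.5074 → 1.51; α₂ = 0.9345; rank = 374; θ*₍374₎ = 0.9995.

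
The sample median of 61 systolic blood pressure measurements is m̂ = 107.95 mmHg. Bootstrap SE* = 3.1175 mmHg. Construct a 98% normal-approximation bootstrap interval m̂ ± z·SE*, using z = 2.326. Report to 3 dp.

Margin = 2.326 × 3.1175 = 7.2513
Interval: 107.95 ± 7.2513

(100.699, 115.201)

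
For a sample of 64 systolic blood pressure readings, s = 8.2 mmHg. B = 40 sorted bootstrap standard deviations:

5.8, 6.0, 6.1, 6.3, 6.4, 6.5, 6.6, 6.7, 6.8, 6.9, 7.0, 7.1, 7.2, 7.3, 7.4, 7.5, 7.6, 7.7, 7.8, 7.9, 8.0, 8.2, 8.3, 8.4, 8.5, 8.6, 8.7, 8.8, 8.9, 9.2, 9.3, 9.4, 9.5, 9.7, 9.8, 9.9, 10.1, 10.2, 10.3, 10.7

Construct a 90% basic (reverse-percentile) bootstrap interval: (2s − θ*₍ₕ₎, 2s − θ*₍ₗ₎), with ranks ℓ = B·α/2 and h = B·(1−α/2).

Percentile endpoints at ranks 2 and 38: θ*₍2₎ = 6.0, θ*₍38₎ = 10.2.
Basic interval reflects these around s:
  lower = 2 × 8.2 − 10.2 = 6.2
  upper = 2 × 8.2 − 6.0 = 10.4

(6.2, 10.4)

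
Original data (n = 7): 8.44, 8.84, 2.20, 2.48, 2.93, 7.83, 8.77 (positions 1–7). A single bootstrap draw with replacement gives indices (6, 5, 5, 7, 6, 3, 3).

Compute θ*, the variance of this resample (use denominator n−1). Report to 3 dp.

θ* = 9.078

Resample values: 7.83, 2.93, 2.93, 8.77, 7.83, 2.20, 2.20.
Mean = 4.9557; sum of squared deviations = 54.4668
s² = 54.4668 / 6 = 9.0778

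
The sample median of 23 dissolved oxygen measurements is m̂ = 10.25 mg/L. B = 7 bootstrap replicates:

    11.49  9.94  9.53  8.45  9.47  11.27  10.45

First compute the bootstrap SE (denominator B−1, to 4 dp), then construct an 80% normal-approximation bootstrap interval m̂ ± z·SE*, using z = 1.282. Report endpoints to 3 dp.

Mean of replicates = 10.0857; sum of squared deviations = 6.8920; SE* = √(6.8920/6) = 1.0718
Margin = 1.282 × 1.0718 = 1.3740
Interval: 10.25 ± 1.3740

(8.876, 11.624)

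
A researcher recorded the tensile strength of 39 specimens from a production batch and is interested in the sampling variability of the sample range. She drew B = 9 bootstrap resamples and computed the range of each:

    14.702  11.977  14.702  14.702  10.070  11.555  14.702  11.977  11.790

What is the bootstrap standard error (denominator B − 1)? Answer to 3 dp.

SE* = 1.794

Bootstrap SE is the standard deviation of the 9 replicate ranges.
Mean of replicates: (14.702 + 11.977 + 14.702 + 14.702 + 10.070 + 11.555 + 14.702 + 11.977 + 11.790) / 9 = 116.1770 / 9 = 12.9086
Sum of squared deviations: (+1.7934)² + (−0.9316)² + (+1.7934)² + (+1.7934)² + (−2.8386)² + (−1.3536)² + (+1.7934)² + (−0.9316)² + (−1.1186)² = 25.7420
Variance = 25.7420 / 8 = 3.2178
SE* = √3.2178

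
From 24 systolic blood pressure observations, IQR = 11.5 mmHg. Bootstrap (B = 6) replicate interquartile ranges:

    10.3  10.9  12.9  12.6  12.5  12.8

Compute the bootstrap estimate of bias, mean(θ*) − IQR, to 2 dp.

mean(θ*) = (10.3 + 10.9 + 12.9 + 12.6 + 12.5 + 12.8) / 6 = 12.000
bias = 12.000 − 11.5

bias = +0.50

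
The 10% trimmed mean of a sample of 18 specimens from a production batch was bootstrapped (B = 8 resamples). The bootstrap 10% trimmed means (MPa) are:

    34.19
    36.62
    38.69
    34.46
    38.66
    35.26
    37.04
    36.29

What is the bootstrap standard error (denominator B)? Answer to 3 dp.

Bootstrap SE is the standard deviation of the 8 replicate 10% trimmed means.
Mean of replicates: (34.19 + 36.62 + 38.69 + 34.46 + 38.66 + 35.26 + 37.04 + 36.29) / 8 = 291.2100 / 8 = 36.4012
Sum of squared deviations: (−2.2112)² + (+0.2188)² + (+2.2888)² + (−1.9412)² + (+2.2587)² + (−1.1412)² + (+0.6388)² + (−0.1112)² = 20.7691
Variance = 20.7691 / 8 = 2.5961
SE* = √2.5961

SE* = 1.611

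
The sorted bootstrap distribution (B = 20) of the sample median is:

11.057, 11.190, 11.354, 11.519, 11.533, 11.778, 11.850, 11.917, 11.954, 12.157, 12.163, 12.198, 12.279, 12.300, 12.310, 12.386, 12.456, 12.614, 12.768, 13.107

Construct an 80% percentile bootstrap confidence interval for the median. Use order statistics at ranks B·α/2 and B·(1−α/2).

(11.190, 12.614)

α = 0.20; lower rank = 20 × 0.100 = 2; upper rank = 20 × 0.900 = 18.
The 2nd smallest replicate is 11.190; the 18th is 12.614.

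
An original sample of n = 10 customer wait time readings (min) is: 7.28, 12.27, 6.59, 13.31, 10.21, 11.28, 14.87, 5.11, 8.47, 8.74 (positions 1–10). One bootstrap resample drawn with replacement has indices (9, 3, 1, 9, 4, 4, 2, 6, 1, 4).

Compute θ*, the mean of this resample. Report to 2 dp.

θ* = 10.16

Resample values: 8.47, 6.59, 7.28, 8.47, 13.31, 13.31, 12.27, 11.28, 7.28, 13.31.
Mean = (8.47 + 6.59 + 7.28 + 8.47 + 13.31 + 13.31 + 12.27 + 11.28 + 7.28 + 13.31) / 10 = 101.570 / 10 = 10.16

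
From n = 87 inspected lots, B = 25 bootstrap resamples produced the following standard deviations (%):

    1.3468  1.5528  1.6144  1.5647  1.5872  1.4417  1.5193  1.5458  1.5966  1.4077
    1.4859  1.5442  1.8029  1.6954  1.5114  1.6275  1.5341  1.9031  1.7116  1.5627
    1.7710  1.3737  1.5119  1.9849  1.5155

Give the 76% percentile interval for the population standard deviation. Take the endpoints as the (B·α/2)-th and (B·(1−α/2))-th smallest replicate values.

Sorted replicates: 1.3468, 1.3737, 1.4077, 1.4417, 1.4859, 1.5114, 1.5119, 1.5155, 1.5193, 1.5341, 1.5442, 1.5458, 1.5528, 1.5627, 1.5647, 1.5872, 1.5966, 1.6144, 1.6275, 1.6954, 1.7116, 1.7710, 1.8029, 1.9031, 1.9849
α = 0.24; lower rank = 25 × 0.120 = 3; upper rank = 25 × 0.880 = 22.
The 3rd smallest replicate is 1.4077; the 22nd is 1.7710.

(1.4077, 1.7710)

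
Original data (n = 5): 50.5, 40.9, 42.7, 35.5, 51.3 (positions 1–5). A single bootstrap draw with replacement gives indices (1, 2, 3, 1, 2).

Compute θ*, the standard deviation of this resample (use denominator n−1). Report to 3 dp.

θ* = 4.984

Resample values: 50.5, 40.9, 42.7, 50.5, 40.9.
Mean = 45.1000; sum of squared deviations = 99.3600
s² = 99.3600 / 4 = 24.8400
s = √24.8400 = 4.984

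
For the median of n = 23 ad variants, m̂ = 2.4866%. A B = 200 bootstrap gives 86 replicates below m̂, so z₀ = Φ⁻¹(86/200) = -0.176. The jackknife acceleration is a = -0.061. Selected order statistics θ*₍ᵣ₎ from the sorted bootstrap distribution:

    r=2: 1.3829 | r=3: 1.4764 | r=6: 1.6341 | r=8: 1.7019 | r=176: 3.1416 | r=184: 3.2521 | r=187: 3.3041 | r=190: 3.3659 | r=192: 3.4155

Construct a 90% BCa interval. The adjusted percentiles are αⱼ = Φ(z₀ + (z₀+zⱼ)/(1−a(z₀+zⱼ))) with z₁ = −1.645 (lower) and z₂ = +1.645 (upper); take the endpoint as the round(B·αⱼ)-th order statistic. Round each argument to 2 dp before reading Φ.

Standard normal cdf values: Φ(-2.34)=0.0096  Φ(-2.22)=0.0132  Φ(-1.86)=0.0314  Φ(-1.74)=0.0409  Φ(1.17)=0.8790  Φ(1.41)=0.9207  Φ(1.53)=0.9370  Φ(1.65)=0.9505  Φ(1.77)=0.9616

(1.4764, 3.1416)

Lower: z₀ + z₁ = -0.176 + (-1.645) = -1.821; 1 − a(z₀+z₁) = 1 − (-0.061)(-1.821) = 0.8889; argument = -0.176 + (-1.821)/0.8889 = -2.2246 → -2.22.
α₁ = Φ(-2.22) = 0.0132; rank = round(200 × 0.0132) = 3; θ*₍3₎ = 1.4764.
Upper: z₀ + z₂ = 1.469; 1 − a(z₀+z₂) = 1.0896; argument = 1.1722 → 1.17; α₂ = 0.8790; rank = 176; θ*₍176₎ = 3.1416.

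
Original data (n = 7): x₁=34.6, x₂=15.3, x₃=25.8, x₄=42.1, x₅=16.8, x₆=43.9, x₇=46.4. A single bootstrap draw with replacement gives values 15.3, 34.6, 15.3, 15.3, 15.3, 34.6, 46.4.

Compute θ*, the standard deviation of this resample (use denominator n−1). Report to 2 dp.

Mean = 25.2571; sum of squared deviations = 1018.1771
s² = 1018.1771 / 6 = 169.6962
s = √169.6962 = 13.03

θ* = 13.03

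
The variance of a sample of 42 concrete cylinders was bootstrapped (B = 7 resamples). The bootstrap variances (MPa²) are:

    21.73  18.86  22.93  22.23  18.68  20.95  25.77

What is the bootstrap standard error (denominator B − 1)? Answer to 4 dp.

SE* = 2.4504

Bootstrap SE is the standard deviation of the 7 replicate variances.
Mean of replicates: (21.73 + 18.86 + 22.93 + 22.23 + 18.68 + 20.95 + 25.77) / 7 = 151.15000 / 7 = 21.59286
Sum of squared deviations: (+0.13714)² + (−2.73286)² + (+1.33714)² + (+0.63714)² + (−2.91286)² + (−0.64286)² + (+4.17714)² = 36.02774
Variance = 36.02774 / 6 = 6.00462
SE* = √6.00462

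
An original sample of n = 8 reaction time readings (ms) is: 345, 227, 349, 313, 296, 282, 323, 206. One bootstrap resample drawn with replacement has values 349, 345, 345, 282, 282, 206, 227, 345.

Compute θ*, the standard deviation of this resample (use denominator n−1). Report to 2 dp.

θ* = 57.62

Mean = 297.6250; sum of squared deviations = 23243.8750
s² = 23243.8750 / 7 = 3320.5536
s = √3320.5536 = 57.62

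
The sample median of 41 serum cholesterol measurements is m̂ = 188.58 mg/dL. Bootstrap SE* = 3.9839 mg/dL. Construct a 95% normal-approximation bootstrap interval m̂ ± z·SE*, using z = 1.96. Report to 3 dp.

Margin = 1.96 × 3.9839 = 7.8084
Interval: 188.58 ± 7.8084

(180.772, 196.388)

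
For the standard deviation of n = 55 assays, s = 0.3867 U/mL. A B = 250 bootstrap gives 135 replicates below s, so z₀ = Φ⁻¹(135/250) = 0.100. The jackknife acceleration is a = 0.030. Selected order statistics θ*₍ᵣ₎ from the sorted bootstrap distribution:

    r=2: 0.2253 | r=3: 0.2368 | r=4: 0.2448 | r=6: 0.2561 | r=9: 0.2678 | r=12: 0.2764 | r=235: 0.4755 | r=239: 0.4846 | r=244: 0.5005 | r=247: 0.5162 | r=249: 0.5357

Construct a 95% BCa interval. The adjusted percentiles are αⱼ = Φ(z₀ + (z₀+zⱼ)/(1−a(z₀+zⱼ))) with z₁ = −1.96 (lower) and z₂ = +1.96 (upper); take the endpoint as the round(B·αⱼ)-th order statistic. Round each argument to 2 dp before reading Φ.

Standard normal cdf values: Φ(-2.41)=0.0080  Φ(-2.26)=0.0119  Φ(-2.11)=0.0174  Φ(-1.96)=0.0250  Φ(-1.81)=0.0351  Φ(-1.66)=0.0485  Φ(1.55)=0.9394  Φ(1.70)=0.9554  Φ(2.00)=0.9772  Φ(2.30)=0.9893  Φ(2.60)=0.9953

(0.2764, 0.5162)

Lower: z₀ + z₁ = 0.100 + (-1.960) = -1.860; 1 − a(z₀+z₁) = 1 − (0.030)(-1.860) = 1.0558; argument = 0.100 + (-1.860)/1.0558 = -1.6617 → -1.66.
α₁ = Φ(-1.66) = 0.0485; rank = round(250 × 0.0485) = 12; θ*₍12₎ = 0.2764.
Upper: z₀ + z₂ = 2.060; 1 − a(z₀+z₂) = 0.9382; argument = 2.2957 → 2.30; α₂ = 0.9893; rank = 247; θ*₍247₎ = 0.5162.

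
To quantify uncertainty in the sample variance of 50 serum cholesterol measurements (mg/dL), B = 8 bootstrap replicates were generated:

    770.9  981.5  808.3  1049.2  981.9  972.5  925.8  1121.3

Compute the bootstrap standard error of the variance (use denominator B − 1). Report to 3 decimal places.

SE* = 116.144

Bootstrap SE is the standard deviation of the 8 replicate variances.
Mean of replicates: (770.9 + 981.5 + 808.3 + 1049.2 + 981.9 + 972.5 + 925.8 + 1121.3) / 8 = 7611.4000 / 8 = 951.4250
Sum of squared deviations: (−180.5250)² + (+30.0750)² + (−143.1250)² + (+97.7750)² + (+30.4750)² + (+21.0750)² + (−25.6250)² + (+169.8750)² = 94425.5350
Variance = 94425.5350 / 7 = 13489.3621
SE* = √13489.3621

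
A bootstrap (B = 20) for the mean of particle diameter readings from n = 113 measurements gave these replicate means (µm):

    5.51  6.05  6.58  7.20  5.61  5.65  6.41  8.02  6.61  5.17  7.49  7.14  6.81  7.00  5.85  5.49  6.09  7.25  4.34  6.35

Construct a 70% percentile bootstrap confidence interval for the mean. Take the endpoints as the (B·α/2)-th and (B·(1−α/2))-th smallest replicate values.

Sorted replicates: 4.34, 5.17, 5.49, 5.51, 5.61, 5.65, 5.85, 6.05, 6.09, 6.35, 6.41, 6.58, 6.61, 6.81, 7.00, 7.14, 7.20, 7.25, 7.49, 8.02
α = 0.30; lower rank = 20 × 0.150 = 3; upper rank = 20 × 0.850 = 17.
The 3rd smallest replicate is 5.49; the 17th is 7.20.

(5.49, 7.20)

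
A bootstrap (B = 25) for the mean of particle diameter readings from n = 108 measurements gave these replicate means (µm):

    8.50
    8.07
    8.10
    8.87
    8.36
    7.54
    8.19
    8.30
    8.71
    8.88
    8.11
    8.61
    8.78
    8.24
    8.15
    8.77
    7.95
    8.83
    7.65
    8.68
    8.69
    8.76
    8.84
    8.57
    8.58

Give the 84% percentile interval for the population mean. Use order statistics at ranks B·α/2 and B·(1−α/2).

(7.65, 8.84)

Sorted replicates: 7.54, 7.65, 7.95, 8.07, 8.10, 8.11, 8.15, 8.19, 8.24, 8.30, 8.36, 8.50, 8.57, 8.58, 8.61, 8.68, 8.69, 8.71, 8.76, 8.77, 8.78, 8.83, 8.84, 8.87, 8.88
α = 0.16; lower rank = 25 × 0.080 = 2; upper rank = 25 × 0.920 = 23.
The 2nd smallest replicate is 7.65; the 23rd is 8.84.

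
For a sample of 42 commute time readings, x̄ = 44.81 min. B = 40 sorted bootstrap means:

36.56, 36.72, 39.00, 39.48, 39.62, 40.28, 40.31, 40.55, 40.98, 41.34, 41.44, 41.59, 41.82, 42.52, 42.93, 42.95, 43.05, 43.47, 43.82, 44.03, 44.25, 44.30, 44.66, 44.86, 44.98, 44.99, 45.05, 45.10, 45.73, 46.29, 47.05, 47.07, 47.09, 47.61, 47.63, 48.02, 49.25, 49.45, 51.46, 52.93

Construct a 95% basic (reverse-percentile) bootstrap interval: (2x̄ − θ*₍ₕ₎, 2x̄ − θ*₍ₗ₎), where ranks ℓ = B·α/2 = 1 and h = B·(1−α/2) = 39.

Percentile endpoints at ranks 1 and 39: θ*₍1₎ = 36.56, θ*₍39₎ = 51.46.
Basic interval reflects these around x̄:
  lower = 2 × 44.81 − 51.46 = 38.16
  upper = 2 × 44.81 − 36.56 = 53.06

(38.16, 53.06)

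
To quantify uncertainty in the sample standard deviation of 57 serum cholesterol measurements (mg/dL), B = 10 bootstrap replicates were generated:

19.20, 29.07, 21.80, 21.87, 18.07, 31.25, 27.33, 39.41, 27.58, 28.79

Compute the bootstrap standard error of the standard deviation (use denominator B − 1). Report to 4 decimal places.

Bootstrap SE is the standard deviation of the 10 replicate standard deviations.
Mean of replicates: (19.20 + 29.07 + 21.80 + 21.87 + 18.07 + 31.25 + 27.33 + 39.41 + 27.58 + 28.79) / 10 = 264.37000 / 10 = 26.43700
Sum of squared deviations: (−7.23700)² + (+2.63300)² + (−4.63700)² + (−4.56700)² + (−8.36700)² + (+4.81300)² + (+0.89300)² + (+12.97300)² + (+1.14300)² + (+2.35300)² = 370.77701
Variance = 370.77701 / 9 = 41.19745
SE* = √41.19745

SE* = 6.4185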